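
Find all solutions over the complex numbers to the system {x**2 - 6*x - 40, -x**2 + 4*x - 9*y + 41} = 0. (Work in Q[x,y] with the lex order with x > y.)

Compute a lex Gröbner basis by Buchberger's algorithm.
f_1 = x**2 - 6*x - 40, LT = x**2.
f_2 = -x**2 + 4*x - 9*y + 41, LT = x**2.

S(f_1,f_2): lcm = x**2. S = -2*x - 9*y + 1.
  leading term x: no divisor's leading term divides it; move -2*x to the remainder.
  leading term y: no divisor's leading term divides it; move -9*y to the remainder.
  leading term 1: no divisor's leading term divides it; move 1 to the remainder.
  remainder -2*x - 9*y + 1 ≠ 0; add h_3 = -2*x - 9*y + 1 to the basis.

S(f_1,h_3): lcm = x**2. S = -9/2*x*y - 11/2*x - 40.
  leading term x*y: subtract (9/4*y)·h_3 from -9/2*x*y - 11/2*x - 40 → -11/2*x + 81/4*y**2 - 9/4*y - 40
  leading term x: subtract (11/4)·h_3 from -11/2*x + 81/4*y**2 - 9/4*y - 40 → 81/4*y**2 + 45/2*y - 171/4
  leading term y**2: no divisor's leading term divides it; move 81/4*y**2 to the remainder.
  leading term y: no divisor's leading term divides it; move 45/2*y to the remainder.
  leading term 1: no divisor's leading term divides it; move -171/4 to the remainder.
  remainder 81/4*y**2 + 45/2*y - 171/4 ≠ 0; add h_4 = 81/4*y**2 + 45/2*y - 171/4 to the basis.

The other S-polynomials (S(f_2,h_3), S(f_1,h_4), S(f_2,h_4), S(h_3,h_4)) all reduce to 0 modulo the current basis, so we have a Gröbner basis.
Inter-reduce: drop elements whose leading term is divisible by another's, tail-reduce, and make monic.
Reduced Gröbner basis: {x + 9/2*y - 1/2, y**2 + 10/9*y - 19/9}.

Elimination: the polynomial y**2 + 10/9*y - 19/9 lies in the elimination ideal for y, so y ∈ {-19/9, 1}. For each such y, the remaining basis elements (now univariate) give the rest of the solution.
  y = -19/9: the earlier basis element becomes x - 10 = 0, giving x = 10 — point (10, -19/9).
  y = 1: the earlier basis element becomes x + 4 = 0, giving x = -4 — point (-4, 1).

{(10, -19/9), (-4, 1)}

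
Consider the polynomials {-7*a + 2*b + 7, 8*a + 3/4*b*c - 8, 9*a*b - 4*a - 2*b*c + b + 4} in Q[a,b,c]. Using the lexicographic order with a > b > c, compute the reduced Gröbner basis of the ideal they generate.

G = {a - 2/7*b - 1, b**2 + 157/27*b, b*c + 64/21*b}

f_1 = -7*a + 2*b + 7, LT = a.
f_2 = 8*a + 3/4*b*c - 8, LT = a.
f_3 = 9*a*b - 4*a - 2*b*c + b + 4, LT = a*b.

S(f_1,f_2): lcm = a. S = -3/32*b*c - 2/7*b.
  leading term b*c: no divisor's leading term divides it; move -3/32*b*c to the remainder.
  leading term b: no divisor's leading term divides it; move -2/7*b to the remainder.
  remainder -3/32*b*c - 2/7*b ≠ 0; add g_4 = -3/32*b*c - 2/7*b to the basis.

S(f_1,f_3): lcm = a*b. S = 4/9*a - 2/7*b**2 + 2/9*b*c - 10/9*b - 4/9.
  leading term a: subtract (-4/63)·f_1 from 4/9*a - 2/7*b**2 + 2/9*b*c - 10/9*b - 4/9 → -2/7*b**2 + 2/9*b*c - 62/63*b
  leading term b**2: no divisor's leading term divides it; move -2/7*b**2 to the remainder.
  leading term b*c: subtract (-64/27)·g_4 from 2/9*b*c - 62/63*b → -314/189*b
  leading term b: no divisor's leading term divides it; move -314/189*b to the remainder.
  remainder -2/7*b**2 - 314/189*b ≠ 0; add g_5 = -2/7*b**2 - 314/189*b to the basis.

S(f_2,f_3): lcm = a*b. S = 4/9*a + 3/32*b**2*c + 2/9*b*c - 10/9*b - 4/9.
  leading term a: subtract (-4/63)·f_1 from 4/9*a + 3/32*b**2*c + 2/9*b*c - 10/9*b - 4/9 → 3/32*b**2*c + 2/9*b*c - 62/63*b
  leading term b**2*c: subtract (-b)·g_4 from 3/32*b**2*c + 2/9*b*c - 62/63*b → -2/7*b**2 + 2/9*b*c - 62/63*b
  leading term b**2: subtract (1)·g_5 from -2/7*b**2 + 2/9*b*c - 62/63*b → 2/9*b*c + 128/189*b
  leading term b*c: subtract (-64/27)·g_4 from 2/9*b*c + 128/189*b → 0
  remainder 0.

S(f_1,g_4): leading monomials are coprime, so the S-polynomial reduces to 0 (Buchberger's first criterion).
S(f_2,g_4): leading monomials are coprime, so the S-polynomial reduces to 0 (Buchberger's first criterion).
S(f_3,g_4): lcm = a*b*c. S = -64/21*a*b - 4/9*a*c - 2/9*b*c**2 + 1/9*b*c + 4/9*c.
  leading term a*b: subtract (64/147*b)·f_1 from -64/21*a*b - 4/9*a*c - 2/9*b*c**2 + 1/9*b*c + 4/9*c → -4/9*a*c - 128/147*b**2 - 2/9*b*c**2 + 1/9*b*c - 64/21*b + 4/9*c
  leading term a*c: subtract (4/63*c)·f_1 from -4/9*a*c - 128/147*b**2 - 2/9*b*c**2 + 1/9*b*c - 64/21*b + 4/9*c → -128/147*b**2 - 2/9*b*c**2 - 1/63*b*c - 64/21*b
  leading term b**2: subtract (64/21)·g_5 from -128/147*b**2 - 2/9*b*c**2 - 1/63*b*c - 64/21*b → -2/9*b*c**2 - 1/63*b*c + 8000/3969*b
  leading term b*c**2: subtract (64/27*c)·g_4 from -2/9*b*c**2 - 1/63*b*c + 8000/3969*b → 125/189*b*c + 8000/3969*b
  leading term b*c: subtract (-4000/567)·g_4 from 125/189*b*c + 8000/3969*b → 0
  remainder 0.

S(f_1,g_5): leading monomials are coprime, so the S-polynomial reduces to 0 (Buchberger's first criterion).
S(f_2,g_5): leading monomials are coprime, so the S-polynomial reduces to 0 (Buchberger's first criterion).
S(f_3,g_5): lcm = a*b**2. S = -169/27*a*b - 2/9*b**2*c + 1/9*b**2 + 4/9*b.
  leading term a*b: subtract (169/189*b)·f_1 from -169/27*a*b - 2/9*b**2*c + 1/9*b**2 + 4/9*b → -2/9*b**2*c - 317/189*b**2 - 157/27*b
  leading term b**2*c: subtract (64/27*b)·g_4 from -2/9*b**2*c - 317/189*b**2 - 157/27*b → -b**2 - 157/27*b
  leading term b**2: subtract (7/2)·g_5 from -b**2 - 157/27*b → 0
  remainder 0.

S(g_4,g_5): lcm = b**2*c. S = 64/21*b**2 - 157/27*b*c.
  leading term b**2: subtract (-32/3)·g_5 from 64/21*b**2 - 157/27*b*c → -157/27*b*c - 10048/567*b
  leading term b*c: subtract (5024/81)·g_4 from -157/27*b*c - 10048/567*b → 0
  remainder 0.

Every S-polynomial of the final basis reduces to 0, so we have a Gröbner basis.
Inter-reduce: drop elements whose leading term is divisible by another's, tail-reduce, and make monic.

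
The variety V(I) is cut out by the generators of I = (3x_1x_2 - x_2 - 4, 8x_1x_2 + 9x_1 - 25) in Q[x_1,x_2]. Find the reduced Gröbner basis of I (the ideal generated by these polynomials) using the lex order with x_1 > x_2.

G = {x_1 + 8/27x_2 - 43/27, x_2^2 - 17/4x_2 + 9/2}

f_1 = 3x_1x_2 - x_2 - 4, LT = x_1x_2.
f_2 = 8x_1x_2 + 9x_1 - 25, LT = x_1x_2.

S(f_1,f_2): lcm = x_1x_2. S = -9/8x_1 - 1/3x_2 + 43/24.
  leading term x_1: no divisor's leading term divides it; move -9/8x_1 to the remainder.
  leading term x_2: no divisor's leading term divides it; move -1/3x_2 to the remainder.
  leading term 1: no divisor's leading term divides it; move 43/24 to the remainder.
  remainder -9/8x_1 - 1/3x_2 + 43/24 ≠ 0; add g_3 = -9/8x_1 - 1/3x_2 + 43/24 to the basis.

S(f_1,g_3): lcm = x_1x_2. S = -8/27x_2^2 + 34/27x_2 - 4/3.
  leading term x_2^2: no divisor's leading term divides it; move -8/27x_2^2 to the remainder.
  leading term x_2: no divisor's leading term divides it; move 34/27x_2 to the remainder.
  leading term 1: no divisor's leading term divides it; move -4/3 to the remainder.
  remainder -8/27x_2^2 + 34/27x_2 - 4/3 ≠ 0; add g_4 = -8/27x_2^2 + 34/27x_2 - 4/3 to the basis.

S(f_2,g_3): lcm = x_1x_2. S = 9/8x_1 - 8/27x_2^2 + 43/27x_2 - 25/8.
  leading term x_1: subtract (-1)·g_3 from 9/8x_1 - 8/27x_2^2 + 43/27x_2 - 25/8 → -8/27x_2^2 + 34/27x_2 - 4/3
  leading term x_2^2: subtract (1)·g_4 from -8/27x_2^2 + 34/27x_2 - 4/3 → 0
  remainder 0.

S(f_1,g_4): lcm = x_1x_2^2. S = 17/4x_1x_2 - 9/2x_1 - 1/3x_2^2 - 4/3x_2.
  leading term x_1x_2: subtract (17/12)·f_1 from 17/4x_1x_2 - 9/2x_1 - 1/3x_2^2 - 4/3x_2 → -9/2x_1 - 1/3x_2^2 + 1/12x_2 + 17/3
  leading term x_1: subtract (4)·g_3 from -9/2x_1 - 1/3x_2^2 + 1/12x_2 + 17/3 → -1/3x_2^2 + 17/12x_2 - 3/2
  leading term x_2^2: subtract (9/8)·g_4 from -1/3x_2^2 + 17/12x_2 - 3/2 → 0
  remainder 0.

S(f_2,g_4): lcm = x_1x_2^2. S = 43/8x_1x_2 - 9/2x_1 - 25/8x_2.
  leading term x_1x_2: subtract (43/24)·f_1 from 43/8x_1x_2 - 9/2x_1 - 25/8x_2 → -9/2x_1 - 4/3x_2 + 43/6
  leading term x_1: subtract (4)·g_3 from -9/2x_1 - 4/3x_2 + 43/6 → 0
  remainder 0.

S(g_3,g_4): leading monomials are coprime, so the S-polynomial reduces to 0 (Buchberger's first criterion).
Every S-polynomial of the final basis reduces to 0, so we have a Gröbner basis.
Inter-reduce: drop elements whose leading term is divisible by another's, tail-reduce, and make monic.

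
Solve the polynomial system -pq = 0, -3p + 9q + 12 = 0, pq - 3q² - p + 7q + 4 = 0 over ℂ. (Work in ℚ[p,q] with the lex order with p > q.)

{(4, 0)}

Compute a lex Gröbner basis by Buchberger's algorithm.
f_1 = -pq, LT = pq.
f_2 = -3p + 9q + 12, LT = p.
f_3 = pq - p - 3q² + 7q + 4, LT = pq.

S(f_1,f_2): lcm = pq. S = 3q² + 4q.
  leading term q²: no divisor's leading term divides it; move 3q² to the remainder.
  leading term q: no divisor's leading term divides it; move 4q to the remainder.
  remainder 3q² + 4q ≠ 0; add h_4 = 3q² + 4q to the basis.

S(f_1,f_3): lcm = pq. S = p + 3q² - 7q - 4.
  leading term p: subtract (-⅓)·f_2 from p + 3q² - 7q - 4 → 3q² - 4q
  leading term q²: subtract (1)·h_4 from 3q² - 4q → -8q
  leading term q: no divisor's leading term divides it; move -8q to the remainder.
  remainder -8q ≠ 0; add h_5 = -8q to the basis.

S(f_2,f_3): lcm = pq. S = p - 11q - 4.
  leading term p: subtract (-⅓)·f_2 from p - 11q - 4 → -8q
  leading term q: subtract (1)·h_5 from -8q → 0
  remainder 0.

S(f_1,h_4): lcm = pq². S = -4/3pq.
  leading term pq: subtract (4/3)·f_1 from -4/3pq → 0
  remainder 0.

S(f_2,h_4): leading monomials are coprime, so the S-polynomial reduces to 0 (Buchberger's first criterion).
S(f_3,h_4): lcm = pq². S = -7/3pq - 3q³ + 7q² + 4q.
  leading term pq: subtract (7/3)·f_1 from -7/3pq - 3q³ + 7q² + 4q → -3q³ + 7q² + 4q
  leading term q³: subtract (-q)·h_4 from -3q³ + 7q² + 4q → 11q² + 4q
  leading term q²: subtract (11/3)·h_4 from 11q² + 4q → -32/3q
  leading term q: subtract (4/3)·h_5 from -32/3q → 0
  remainder 0.

S(f_1,h_5): lcm = pq. S = 0.
  remainder 0.

S(f_2,h_5): leading monomials are coprime, so the S-polynomial reduces to 0 (Buchberger's first criterion).
S(f_3,h_5): lcm = pq. S = -p - 3q² + 7q + 4.
  leading term p: subtract (⅓)·f_2 from -p - 3q² + 7q + 4 → -3q² + 4q
  leading term q²: subtract (-1)·h_4 from -3q² + 4q → 8q
  leading term q: subtract (-1)·h_5 from 8q → 0
  remainder 0.

S(h_4,h_5): lcm = q². S = 4/3q.
  leading term q: subtract (-⅙)·h_5 from 4/3q → 0
  remainder 0.

Every S-polynomial of the final basis reduces to 0, so we have a Gröbner basis.
Inter-reduce: drop elements whose leading term is divisible by another's, tail-reduce, and make monic.
Reduced Gröbner basis: {p - 4, q}.

Elimination: the polynomial q lies in the elimination ideal for q, so q ∈ {0}. For each such q, the remaining basis elements (now univariate) give the rest of the solution.
  q = 0: the earlier basis element becomes p - 4 = 0, giving p = 4 — point (4, 0).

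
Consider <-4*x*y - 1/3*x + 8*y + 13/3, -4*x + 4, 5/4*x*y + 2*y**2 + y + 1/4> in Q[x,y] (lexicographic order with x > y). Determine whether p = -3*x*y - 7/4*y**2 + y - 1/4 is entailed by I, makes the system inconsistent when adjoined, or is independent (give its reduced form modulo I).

-3*x*y - 7/4*y**2 + y - 1/4 lies in I (it reduces to 0).

First compute the reduced Gröbner basis of I by Buchberger's algorithm.
f_1 = -4*x*y - 1/3*x + 8*y + 13/3, LT = x*y.
f_2 = -4*x + 4, LT = x.
f_3 = 5/4*x*y + 2*y**2 + y + 1/4, LT = x*y.

S(f_1,f_2): lcm = x*y. S = 1/12*x - y - 13/12.
  leading term x: subtract (-1/48)·f_2 from 1/12*x - y - 13/12 → -y - 1
  leading term y: no divisor's leading term divides it; move -y to the remainder.
  leading term 1: no divisor's leading term divides it; move -1 to the remainder.
  remainder -y - 1 ≠ 0; add h_4 = -y - 1 to the basis.

The other S-polynomials (S(f_1,f_3), S(f_2,f_3), S(f_1,h_4), S(f_2,h_4), S(f_3,h_4)) all reduce to 0 modulo the current basis, so we have a Gröbner basis.
Inter-reduce: drop elements whose leading term is divisible by another's, tail-reduce, and make monic.
Reduced Gröbner basis: {x - 1, y + 1}.
Label its elements g_1 = x - 1, g_2 = y + 1.

Reduce p = -3*x*y - 7/4*y**2 + y - 1/4 modulo G:
  leading term x*y: subtract (-3*y)·g_1 from -3*x*y - 7/4*y**2 + y - 1/4 → -7/4*y**2 - 2*y - 1/4
  leading term y**2: subtract (-7/4*y)·g_2 from -7/4*y**2 - 2*y - 1/4 → -1/4*y - 1/4
  leading term y: subtract (-1/4)·g_2 from -1/4*y - 1/4 → 0
  normal form = 0.
Since the normal form is 0, p ∈ I.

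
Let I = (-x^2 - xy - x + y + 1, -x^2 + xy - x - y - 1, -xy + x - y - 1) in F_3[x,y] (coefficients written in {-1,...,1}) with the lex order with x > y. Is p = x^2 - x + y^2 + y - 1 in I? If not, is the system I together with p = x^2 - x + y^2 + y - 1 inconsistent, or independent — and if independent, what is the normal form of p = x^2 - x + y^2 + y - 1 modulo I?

Adjoining x^2 - x + y^2 + y - 1 makes the ideal the whole ring: the system is inconsistent.

First compute the reduced Gröbner basis of I by Buchberger's algorithm.
f_1 = -x^2 - xy - x + y + 1, LT = x^2.
f_2 = -x^2 + xy - x - y - 1, LT = x^2.
f_3 = -xy + x - y - 1, LT = xy.

S(f_1,f_2): lcm = x^2. S = -xy + y + 1.
  leading term xy: subtract (1)·f_3 from -xy + y + 1 → -x - y - 1
  leading term x: no divisor's leading term divides it; move -x to the remainder.
  leading term y: no divisor's leading term divides it; move -y to the remainder.
  leading term 1: no divisor's leading term divides it; move -1 to the remainder.
  remainder -x - y - 1 ≠ 0; add h_4 = -x - y - 1 to the basis.

S(f_1,f_3): lcm = x^2y. S = x^2 + xy^2 - x - y^2 - y.
  leading term x^2: subtract (-1)·f_1 from x^2 + xy^2 - x - y^2 - y → xy^2 - xy + x - y^2 + 1
  leading term xy^2: subtract (-y)·f_3 from xy^2 - xy + x - y^2 + 1 → x + y^2 - y + 1
  leading term x: subtract (-1)·h_4 from x + y^2 - y + 1 → y^2 + y
  leading term y^2: no divisor's leading term divides it; move y^2 to the remainder.
  leading term y: no divisor's leading term divides it; move y to the remainder.
  remainder y^2 + y ≠ 0; add h_5 = y^2 + y to the basis.

S(f_2,f_3): lcm = x^2y. S = x^2 - xy^2 - x + y^2 + y.
  leading term x^2: subtract (-1)·f_1 from x^2 - xy^2 - x + y^2 + y → -xy^2 - xy + x + y^2 - y + 1
  leading term xy^2: subtract (y)·f_3 from -xy^2 - xy + x + y^2 - y + 1 → xy + x - y^2 + 1
  leading term xy: subtract (-1)·f_3 from xy + x - y^2 + 1 → -x - y^2 - y
  leading term x: subtract (1)·h_4 from -x - y^2 - y → -y^2 + 1
  leading term y^2: subtract (-1)·h_5 from -y^2 + 1 → y + 1
  leading term y: no divisor's leading term divides it; move y to the remainder.
  leading term 1: no divisor's leading term divides it; move 1 to the remainder.
  remainder y + 1 ≠ 0; add h_6 = y + 1 to the basis.

The other S-polynomials (S(f_1,h_4), S(f_2,h_4), S(f_3,h_4), S(f_1,h_5), S(f_2,h_5), S(f_3,h_5), S(h_4,h_5), S(f_1,h_6), S(f_2,h_6), S(f_3,h_6), S(h_4,h_6), S(h_5,h_6)) all reduce to 0 modulo the current basis, so we have a Gröbner basis.
Inter-reduce: drop elements whose leading term is divisible by another's, tail-reduce, and make monic.
Reduced Gröbner basis: {x, y + 1}.
Label its elements g_1 = x, g_2 = y + 1.

Reduce p = x^2 - x + y^2 + y - 1 modulo G:
  leading term x^2: subtract (x)·g_1 from x^2 - x + y^2 + y - 1 → -x + y^2 + y - 1
  leading term x: subtract (-1)·g_1 from -x + y^2 + y - 1 → y^2 + y - 1
  leading term y^2: subtract (y)·g_2 from y^2 + y - 1 → -1
  leading term 1: no divisor's leading term divides it; move -1 to the remainder.
  normal form = -1.
The normal form is nonzero, so p ∉ I. Since p minus its normal form lies in I, I + (p) = I + (r) where r = -1; decide whether this ideal is the whole ring.
Here r = -1 is a nonzero constant, hence a unit: 1 ∈ I + (p), the Gröbner basis of I + (p) is {1}, and the enlarged system has no common solution — adjoining p is inconsistent.

Ideal membership is decidable via reduction modulo a Gröbner basis.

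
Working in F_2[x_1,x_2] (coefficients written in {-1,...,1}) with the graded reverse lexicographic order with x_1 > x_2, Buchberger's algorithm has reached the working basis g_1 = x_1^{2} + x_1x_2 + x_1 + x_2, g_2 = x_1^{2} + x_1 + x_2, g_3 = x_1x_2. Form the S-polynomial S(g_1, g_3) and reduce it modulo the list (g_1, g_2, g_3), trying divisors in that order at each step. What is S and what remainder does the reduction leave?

lcm(LM(g_1), LM(g_3)) = x_1^{2}x_2.
S = (lcm/LT(g_1))·g_1 − (lcm/LT(g_3))·g_3 = x_1x_2^{2} + x_1x_2 + x_2^{2}.
Reduce S modulo (g_1, g_2, g_3) in that order:
  leading term x_1x_2^{2}: subtract (x_2)·g_3 from x_1x_2^{2} + x_1x_2 + x_2^{2} → x_1x_2 + x_2^{2}
  leading term x_1x_2: subtract (1)·g_3 from x_1x_2 + x_2^{2} → x_2^{2}
  leading term x_2^{2}: no divisor's leading term divides it; move x_2^{2} to the remainder.
The remainder x_2^{2} is nonzero, so it would be added as the next basis element.

S(g_1, g_3) = x_1x_2^{2} + x_1x_2 + x_2^{2}; remainder on division = x_2^{2}.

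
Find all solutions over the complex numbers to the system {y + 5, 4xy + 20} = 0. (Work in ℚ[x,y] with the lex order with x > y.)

Compute a lex Gröbner basis by Buchberger's algorithm.
f_1 = y + 5, LT = y.
f_2 = 4xy + 20, LT = xy.

S(f_1,f_2): lcm = xy. S = 5x - 5.
  leading term x: no divisor's leading term divides it; move 5x to the remainder.
  leading term 1: no divisor's leading term divides it; move -5 to the remainder.
  remainder 5x - 5 ≠ 0; add h_3 = 5x - 5 to the basis.

The other S-polynomials (S(f_1,h_3), S(f_2,h_3)) all reduce to 0 modulo the current basis, so we have a Gröbner basis.
Inter-reduce: drop elements whose leading term is divisible by another's, tail-reduce, and make monic.
Reduced Gröbner basis: {x - 1, y + 5}.

The lex basis is triangular: the last element involves only y. Solving y + 5 = 0 gives y ∈ {-5}; substituting each value into the earlier elements determines the remaining variables.
  y = -5: the earlier basis element becomes x - 1 = 0, giving x = 1 — point (1, -5).
Substituting each solution back into the original system confirms all equations vanish.

{(1, -5)}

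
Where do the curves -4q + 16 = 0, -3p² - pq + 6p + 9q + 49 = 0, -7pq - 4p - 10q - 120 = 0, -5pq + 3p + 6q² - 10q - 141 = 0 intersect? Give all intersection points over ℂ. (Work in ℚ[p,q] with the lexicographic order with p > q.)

{(-5, 4)}

Compute a lex Gröbner basis by Buchberger's algorithm.
f_1 = -4q + 16, LT = q.
f_2 = -3p² - pq + 6p + 9q + 49, LT = p².
f_3 = -7pq - 4p - 10q - 120, LT = pq.
f_4 = -5pq + 3p + 6q² - 10q - 141, LT = pq.

S(f_1,f_3): lcm = pq. S = -32/7p - 10/7q - 120/7.
  leading term p: no divisor's leading term divides it; move -32/7p to the remainder.
  leading term q: subtract (5/14)·f_1 from -10/7q - 120/7 → -160/7
  leading term 1: no divisor's leading term divides it; move -160/7 to the remainder.
  remainder -32/7p - 160/7 ≠ 0; add h_5 = -32/7p - 160/7 to the basis.

The other S-polynomials (S(f_1,f_2), S(f_1,f_4), S(f_2,f_3), S(f_2,f_4), S(f_3,f_4), S(f_1,h_5), S(f_2,h_5), S(f_3,h_5), S(f_4,h_5)) all reduce to 0 modulo the current basis, so we have a Gröbner basis.
Inter-reduce: drop elements whose leading term is divisible by another's, tail-reduce, and make monic.
Reduced Gröbner basis: {p + 5, q - 4}.

A lex Gröbner basis eliminates variables successively. Here q - 4 depends only on q, with roots {4}; lifting each root through the earlier basis elements recovers the full solutions.
  q = 4: the earlier basis element becomes p + 5 = 0, giving p = -5 — point (-5, 4).
Substituting each solution back into the original system confirms all equations vanish.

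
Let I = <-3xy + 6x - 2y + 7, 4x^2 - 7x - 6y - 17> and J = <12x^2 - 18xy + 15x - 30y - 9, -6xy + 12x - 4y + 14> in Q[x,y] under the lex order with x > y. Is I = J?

Yes, the ideals are equal.

Two ideals are equal iff their reduced Gröbner bases coincide (the reduced basis is unique for a fixed ordering).
Buchberger on the first generating set:
f_1 = -3xy + 6x - 2y + 7, LT = xy.
f_2 = 4x^2 - 7x - 6y - 17, LT = x^2.

S(f_1,f_2): lcm = x^2y. S = -2x^2 + 29/12xy - 7/3x + 3/2y^2 + 17/4y.
  leading term x^2: subtract (-1/2)·f_2 from -2x^2 + 29/12xy - 7/3x + 3/2y^2 + 17/4y → 29/12xy - 35/6x + 3/2y^2 + 5/4y - 17/2
  leading term xy: subtract (-29/36)·f_1 from 29/12xy - 35/6x + 3/2y^2 + 5/4y - 17/2 → -x + 3/2y^2 - 13/36y - 103/36
  leading term x: no divisor's leading term divides it; move -x to the remainder.
  leading term y^2: no divisor's leading term divides it; move 3/2y^2 to the remainder.
  leading term y: no divisor's leading term divides it; move -13/36y to the remainder.
  leading term 1: no divisor's leading term divides it; move -103/36 to the remainder.
  remainder -x + 3/2y^2 - 13/36y - 103/36 ≠ 0; add g_3 = -x + 3/2y^2 - 13/36y - 103/36 to the basis.

S(f_1,g_3): lcm = xy. S = -2x + 3/2y^3 - 13/36y^2 - 79/36y - 7/3.
  leading term x: subtract (2)·g_3 from -2x + 3/2y^3 - 13/36y^2 - 79/36y - 7/3 → 3/2y^3 - 121/36y^2 - 53/36y + 61/18
  leading term y^3: no divisor's leading term divides it; move 3/2y^3 to the remainder.
  leading term y^2: no divisor's leading term divides it; move -121/36y^2 to the remainder.
  leading term y: no divisor's leading term divides it; move -53/36y to the remainder.
  leading term 1: no divisor's leading term divides it; move 61/18 to the remainder.
  remainder 3/2y^3 - 121/36y^2 - 53/36y + 61/18 ≠ 0; add g_4 = 3/2y^3 - 121/36y^2 - 53/36y + 61/18 to the basis.

S(f_2,g_3): lcm = x^2. S = 3/2xy^2 - 13/36xy - 83/18x - 3/2y - 17/4.
  leading term xy^2: subtract (-1/2y)·f_1 from 3/2xy^2 - 13/36xy - 83/18x - 3/2y - 17/4 → 95/36xy - 83/18x - y^2 + 2y - 17/4
  leading term xy: subtract (-95/108)·f_1 from 95/36xy - 83/18x - y^2 + 2y - 17/4 → 2/3x - y^2 + 13/54y + 103/54
  leading term x: subtract (-2/3)·g_3 from 2/3x - y^2 + 13/54y + 103/54 → 0
  remainder 0.

S(f_1,g_4): lcm = xy^3. S = 13/54xy^2 + 53/54xy - 61/27x + 2/3y^3 - 7/3y^2.
  leading term xy^2: subtract (-13/162y)·f_1 from 13/54xy^2 + 53/54xy - 61/27x + 2/3y^3 - 7/3y^2 → 79/54xy - 61/27x + 2/3y^3 - 202/81y^2 + 91/162y
  leading term xy: subtract (-79/162)·f_1 from 79/54xy - 61/27x + 2/3y^3 - 202/81y^2 + 91/162y → 2/3x + 2/3y^3 - 202/81y^2 - 67/162y + 553/162
  leading term x: subtract (-2/3)·g_3 from 2/3x + 2/3y^3 - 202/81y^2 - 67/162y + 553/162 → 2/3y^3 - 121/81y^2 - 53/81y + 122/81
  leading term y^3: subtract (4/9)·g_4 from 2/3y^3 - 121/81y^2 - 53/81y + 122/81 → 0
  remainder 0.

S(f_2,g_4): leading monomials are coprime, so the S-polynomial reduces to 0 (Buchberger's first criterion).
S(g_3,g_4): leading monomials are coprime, so the S-polynomial reduces to 0 (Buchberger's first criterion).
Every S-polynomial of the final basis reduces to 0, so we have a Gröbner basis.
Inter-reduce: drop elements whose leading term is divisible by another's, tail-reduce, and make monic.
Reduced Gröbner basis: {x - 3/2y^2 + 13/36y + 103/36, y^3 - 121/54y^2 - 53/54y + 61/27}.

Buchberger on the second generating set:
h_1 = 12x^2 - 18xy + 15x - 30y - 9, LT = x^2.
h_2 = -6xy + 12x - 4y + 14, LT = xy.

S(h_1,h_2): lcm = x^2y. S = 2x^2 - 3/2xy^2 + 7/12xy + 7/3x - 5/2y^2 - 3/4y.
  leading term x^2: subtract (1/6)·h_1 from 2x^2 - 3/2xy^2 + 7/12xy + 7/3x - 5/2y^2 - 3/4y → -3/2xy^2 + 43/12xy - 1/6x - 5/2y^2 + 17/4y + 3/2
  leading term xy^2: subtract (1/4y)·h_2 from -3/2xy^2 + 43/12xy - 1/6x - 5/2y^2 + 17/4y + 3/2 → 7/12xy - 1/6x - 3/2y^2 + 3/4y + 3/2
  leading term xy: subtract (-7/72)·h_2 from 7/12xy - 1/6x - 3/2y^2 + 3/4y + 3/2 → x - 3/2y^2 + 13/36y + 103/36
  leading term x: no divisor's leading term divides it; move x to the remainder.
  leading term y^2: no divisor's leading term divides it; move -3/2y^2 to the remainder.
  leading term y: no divisor's leading term divides it; move 13/36y to the remainder.
  leading term 1: no divisor's leading term divides it; move 103/36 to the remainder.
  remainder x - 3/2y^2 + 13/36y + 103/36 ≠ 0; add k_3 = x - 3/2y^2 + 13/36y + 103/36 to the basis.

S(h_1,k_3): lcm = x^2. S = 3/2xy^2 - 67/36xy - 29/18x - 5/2y - 3/4.
  leading term xy^2: subtract (-1/4y)·h_2 from 3/2xy^2 - 67/36xy - 29/18x - 5/2y - 3/4 → 41/36xy - 29/18x - y^2 + y - 3/4
  leading term xy: subtract (-41/216)·h_2 from 41/36xy - 29/18x - y^2 + y - 3/4 → 2/3x - y^2 + 13/54y + 103/54
  leading term x: subtract (2/3)·k_3 from 2/3x - y^2 + 13/54y + 103/54 → 0
  remainder 0.

S(h_2,k_3): lcm = xy. S = -2x + 3/2y^3 - 13/36y^2 - 79/36y - 7/3.
  leading term x: subtract (-2)·k_3 from -2x + 3/2y^3 - 13/36y^2 - 79/36y - 7/3 → 3/2y^3 - 121/36y^2 - 53/36y + 61/18
  leading term y^3: no divisor's leading term divides it; move 3/2y^3 to the remainder.
  leading term y^2: no divisor's leading term divides it; move -121/36y^2 to the remainder.
  leading term y: no divisor's leading term divides it; move -53/36y to the remainder.
  leading term 1: no divisor's leading term divides it; move 61/18 to the remainder.
  remainder 3/2y^3 - 121/36y^2 - 53/36y + 61/18 ≠ 0; add k_4 = 3/2y^3 - 121/36y^2 - 53/36y + 61/18 to the basis.

S(h_1,k_4): leading monomials are coprime, so the S-polynomial reduces to 0 (Buchberger's first criterion).
S(h_2,k_4): lcm = xy^3. S = 13/54xy^2 + 53/54xy - 61/27x + 2/3y^3 - 7/3y^2.
  leading term xy^2: subtract (-13/324y)·h_2 from 13/54xy^2 + 53/54xy - 61/27x + 2/3y^3 - 7/3y^2 → 79/54xy - 61/27x + 2/3y^3 - 202/81y^2 + 91/162y
  leading term xy: subtract (-79/324)·h_2 from 79/54xy - 61/27x + 2/3y^3 - 202/81y^2 + 91/162y → 2/3x + 2/3y^3 - 202/81y^2 - 67/162y + 553/162
  leading term x: subtract (2/3)·k_3 from 2/3x + 2/3y^3 - 202/81y^2 - 67/162y + 553/162 → 2/3y^3 - 121/81y^2 - 53/81y + 122/81
  leading term y^3: subtract (4/9)·k_4 from 2/3y^3 - 121/81y^2 - 53/81y + 122/81 → 0
  remainder 0.

S(k_3,k_4): leading monomials are coprime, so the S-polynomial reduces to 0 (Buchberger's first criterion).
Every S-polynomial of the final basis reduces to 0, so we have a Gröbner basis.
Inter-reduce: drop elements whose leading term is divisible by another's, tail-reduce, and make monic.
Reduced Gröbner basis: {x - 3/2y^2 + 13/36y + 103/36, y^3 - 121/54y^2 - 53/54y + 61/27}.

These coincide, so the ideals are equal.
The choice of monomial ordering does not affect the verdict — as long as both bases are computed under the same ordering, their equality decides ideal equality.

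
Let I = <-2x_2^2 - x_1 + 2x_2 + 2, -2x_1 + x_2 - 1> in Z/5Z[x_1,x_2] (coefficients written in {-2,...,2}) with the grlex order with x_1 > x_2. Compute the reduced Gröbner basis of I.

f_1 = -2x_2^2 - x_1 + 2x_2 + 2, LT = x_2^2.
f_2 = -2x_1 + x_2 - 1, LT = x_1.

S(f_1,f_2): leading monomials are coprime, so the S-polynomial reduces to 0 (Buchberger's first criterion).
Every S-polynomial of the final basis reduces to 0, so we have a Gröbner basis.

G = {x_2^2 - 2x_2, x_1 + 2x_2 - 2}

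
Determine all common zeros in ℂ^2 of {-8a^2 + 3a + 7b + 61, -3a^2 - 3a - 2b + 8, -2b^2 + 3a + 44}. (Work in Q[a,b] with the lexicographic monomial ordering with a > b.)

{(2, -5)}

Compute a lex Gröbner basis by Buchberger's algorithm.
f_1 = -8a^2 + 3a + 7b + 61, LT = a^2.
f_2 = -3a^2 - 3a - 2b + 8, LT = a^2.
f_3 = 3a - 2b^2 + 44, LT = a.

S(f_1,f_2): lcm = a^2. S = -11/8a - 37/24b - 119/24.
  reduce S modulo (f_1, f_2, f_3):
  remainder -11/12b^2 - 37/24b + 365/24 ≠ 0; add h_4 = -11/12b^2 - 37/24b + 365/24 to the basis.

S(f_1,f_3): lcm = a^2. S = 2/3ab^2 - 361/24a - 7/8b - 61/8.
  reduce S modulo (f_1, f_2, f_3, h_4):
  remainder 44063/7986b + 220315/7986 ≠ 0; add h_5 = 44063/7986b + 220315/7986 to the basis.

The other S-polynomials (S(f_2,f_3), S(f_1,h_4), S(f_2,h_4), S(f_3,h_4), S(f_1,h_5), S(f_2,h_5), S(f_3,h_5), S(h_4,h_5)) all reduce to 0 modulo the current basis, so we have a Gröbner basis.
Inter-reduce: drop elements whose leading term is divisible by another's, tail-reduce, and make monic.
Reduced Gröbner basis: {a - 2, b + 5}.

A lex Gröbner basis eliminates variables successively. Here b + 5 depends only on b, with roots {-5}; lifting each root through the earlier basis elements recovers the full solutions.
  b = -5: the earlier basis element becomes a - 2 = 0, giving a = 2 — point (2, -5).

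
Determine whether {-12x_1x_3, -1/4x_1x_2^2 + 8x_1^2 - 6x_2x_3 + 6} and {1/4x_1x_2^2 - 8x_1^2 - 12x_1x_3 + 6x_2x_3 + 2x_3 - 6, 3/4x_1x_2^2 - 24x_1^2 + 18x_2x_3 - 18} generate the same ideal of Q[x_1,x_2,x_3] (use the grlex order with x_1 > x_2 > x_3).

No, the ideals differ.

Equality of ideals is decidable: compute both reduced Gröbner bases (unique for the ordering) and check whether they agree.
Buchberger on the first generating set:
f_1 = -12x_1x_3, LT = x_1x_3.
f_2 = -1/4x_1x_2^2 + 8x_1^2 - 6x_2x_3 + 6, LT = x_1x_2^2.

S(f_1,f_2): lcm = x_1x_2^2x_3. S = 32x_1^2x_3 - 24x_2x_3^2 + 24x_3.
  leading term x_1^2x_3: subtract (-8/3x_1)·f_1 from 32x_1^2x_3 - 24x_2x_3^2 + 24x_3 → -24x_2x_3^2 + 24x_3
  leading term x_2x_3^2: no divisor's leading term divides it; move -24x_2x_3^2 to the remainder.
  leading term x_3: no divisor's leading term divides it; move 24x_3 to the remainder.
  remainder -24x_2x_3^2 + 24x_3 ≠ 0; add g_3 = -24x_2x_3^2 + 24x_3 to the basis.

S(f_1,g_3): lcm = x_1x_2x_3^2. S = x_1x_3.
  leading term x_1x_3: subtract (-1/12)·f_1 from x_1x_3 → 0
  remainder 0.

S(f_2,g_3): lcm = x_1x_2^2x_3^2. S = -32x_1^2x_3^2 + 24x_2x_3^3 + x_1x_2x_3 - 24x_3^2.
  leading term x_1^2x_3^2: subtract (8/3x_1x_3)·f_1 from -32x_1^2x_3^2 + 24x_2x_3^3 + x_1x_2x_3 - 24x_3^2 → 24x_2x_3^3 + x_1x_2x_3 - 24x_3^2
  leading term x_2x_3^3: subtract (-x_3)·g_3 from 24x_2x_3^3 + x_1x_2x_3 - 24x_3^2 → x_1x_2x_3
  leading term x_1x_2x_3: subtract (-1/12x_2)·f_1 from x_1x_2x_3 → 0
  remainder 0.

Every S-polynomial of the final basis reduces to 0, so we have a Gröbner basis.
Inter-reduce: drop elements whose leading term is divisible by another's, tail-reduce, and make monic.
Reduced Gröbner basis: {x_1x_2^2 - 32x_1^2 + 24x_2x_3 - 24, x_2x_3^2 - x_3, x_1x_3}.

Buchberger on the second generating set:
h_1 = 1/4x_1x_2^2 - 8x_1^2 - 12x_1x_3 + 6x_2x_3 + 2x_3 - 6, LT = x_1x_2^2.
h_2 = 3/4x_1x_2^2 - 24x_1^2 + 18x_2x_3 - 18, LT = x_1x_2^2.

S(h_1,h_2): lcm = x_1x_2^2. S = -48x_1x_3 + 8x_3.
  leading term x_1x_3: no divisor's leading term divides it; move -48x_1x_3 to the remainder.
  leading term x_3: no divisor's leading term divides it; move 8x_3 to the remainder.
  remainder -48x_1x_3 + 8x_3 ≠ 0; add k_3 = -48x_1x_3 + 8x_3 to the basis.

S(h_1,k_3): lcm = x_1x_2^2x_3. S = -32x_1^2x_3 - 48x_1x_3^2 + 1/6x_2^2x_3 + 24x_2x_3^2 + 8x_3^2 - 24x_3.
  leading term x_1^2x_3: subtract (2/3x_1)·k_3 from -32x_1^2x_3 - 48x_1x_3^2 + 1/6x_2^2x_3 + 24x_2x_3^2 + 8x_3^2 - 24x_3 → -48x_1x_3^2 + 1/6x_2^2x_3 + 24x_2x_3^2 - 16/3x_1x_3 + 8x_3^2 - 24x_3
  leading term x_1x_3^2: subtract (x_3)·k_3 from -48x_1x_3^2 + 1/6x_2^2x_3 + 24x_2x_3^2 - 16/3x_1x_3 + 8x_3^2 - 24x_3 → 1/6x_2^2x_3 + 24x_2x_3^2 - 16/3x_1x_3 - 24x_3
  leading term x_2^2x_3: no divisor's leading term divides it; move 1/6x_2^2x_3 to the remainder.
  leading term x_2x_3^2: no divisor's leading term divides it; move 24x_2x_3^2 to the remainder.
  leading term x_1x_3: subtract (1/9)·k_3 from -16/3x_1x_3 - 24x_3 → -224/9x_3
  leading term x_3: no divisor's leading term divides it; move -224/9x_3 to the remainder.
  remainder 1/6x_2^2x_3 + 24x_2x_3^2 - 224/9x_3 ≠ 0; add k_4 = 1/6x_2^2x_3 + 24x_2x_3^2 - 224/9x_3 to the basis.

S(h_2,k_3): lcm = x_1x_2^2x_3. S = -32x_1^2x_3 + 1/6x_2^2x_3 + 24x_2x_3^2 - 24x_3.
  leading term x_1^2x_3: subtract (2/3x_1)·k_3 from -32x_1^2x_3 + 1/6x_2^2x_3 + 24x_2x_3^2 - 24x_3 → 1/6x_2^2x_3 + 24x_2x_3^2 - 16/3x_1x_3 - 24x_3
  leading term x_2^2x_3: subtract (1)·k_4 from 1/6x_2^2x_3 + 24x_2x_3^2 - 16/3x_1x_3 - 24x_3 → -16/3x_1x_3 + 8/9x_3
  leading term x_1x_3: subtract (1/9)·k_3 from -16/3x_1x_3 + 8/9x_3 → 0
  remainder 0.

S(h_1,k_4): lcm = x_1x_2^2x_3. S = -144x_1x_2x_3^2 - 32x_1^2x_3 - 48x_1x_3^2 + 24x_2x_3^2 + 448/3x_1x_3 + 8x_3^2 - 24x_3.
  leading term x_1x_2x_3^2: subtract (3x_2x_3)·k_3 from -144x_1x_2x_3^2 - 32x_1^2x_3 - 48x_1x_3^2 + 24x_2x_3^2 + 448/3x_1x_3 + 8x_3^2 - 24x_3 → -32x_1^2x_3 - 48x_1x_3^2 + 448/3x_1x_3 + 8x_3^2 - 24x_3
  leading term x_1^2x_3: subtract (2/3x_1)·k_3 from -32x_1^2x_3 - 48x_1x_3^2 + 448/3x_1x_3 + 8x_3^2 - 24x_3 → -48x_1x_3^2 + 144x_1x_3 + 8x_3^2 - 24x_3
  leading term x_1x_3^2: subtract (x_3)·k_3 from -48x_1x_3^2 + 144x_1x_3 + 8x_3^2 - 24x_3 → 144x_1x_3 - 24x_3
  leading term x_1x_3: subtract (-3)·k_3 from 144x_1x_3 - 24x_3 → 0
  remainder 0.

S(h_2,k_4): lcm = x_1x_2^2x_3. S = -144x_1x_2x_3^2 - 32x_1^2x_3 + 24x_2x_3^2 + 448/3x_1x_3 - 24x_3.
  leading term x_1x_2x_3^2: subtract (3x_2x_3)·k_3 from -144x_1x_2x_3^2 - 32x_1^2x_3 + 24x_2x_3^2 + 448/3x_1x_3 - 24x_3 → -32x_1^2x_3 + 448/3x_1x_3 - 24x_3
  leading term x_1^2x_3: subtract (2/3x_1)·k_3 from -32x_1^2x_3 + 448/3x_1x_3 - 24x_3 → 144x_1x_3 - 24x_3
  leading term x_1x_3: subtract (-3)·k_3 from 144x_1x_3 - 24x_3 → 0
  remainder 0.

S(k_3,k_4): lcm = x_1x_2^2x_3. S = -144x_1x_2x_3^2 - 1/6x_2^2x_3 + 448/3x_1x_3.
  leading term x_1x_2x_3^2: subtract (3x_2x_3)·k_3 from -144x_1x_2x_3^2 - 1/6x_2^2x_3 + 448/3x_1x_3 → -1/6x_2^2x_3 - 24x_2x_3^2 + 448/3x_1x_3
  leading term x_2^2x_3: subtract (-1)·k_4 from -1/6x_2^2x_3 - 24x_2x_3^2 + 448/3x_1x_3 → 448/3x_1x_3 - 224/9x_3
  leading term x_1x_3: subtract (-28/9)·k_3 from 448/3x_1x_3 - 224/9x_3 → 0
  remainder 0.

Every S-polynomial of the final basis reduces to 0, so we have a Gröbner basis.
Inter-reduce: drop elements whose leading term is divisible by another's, tail-reduce, and make monic.
Reduced Gröbner basis: {x_1x_2^2 - 32x_1^2 + 24x_2x_3 - 24, x_2^2x_3 + 144x_2x_3^2 - 448/3x_3, x_1x_3 - 1/6x_3}.

The bases are distinct; the ideals are different.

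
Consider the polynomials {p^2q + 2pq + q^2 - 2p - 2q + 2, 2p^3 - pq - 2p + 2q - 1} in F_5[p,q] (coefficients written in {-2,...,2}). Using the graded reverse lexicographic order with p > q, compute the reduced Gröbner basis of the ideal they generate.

G = {p^3 + 2pq - p + q + 2, p^2q + 2pq + q^2 - 2p - 2q + 2, pq^2 + 2p^2 - 2q^2 - p - 2q - 1, q^3 - 2p^2 - pq + q^2 - 2p + 2q - 2}

f_1 = p^2q + 2pq + q^2 - 2p - 2q + 2, LT = p^2q.
f_2 = 2p^3 - pq - 2p + 2q - 1, LT = p^3.

S(f_1,f_2): lcm = p^3q. S = 2p^2q - pq^2 - 2p^2 - pq - q^2 + 2p - 2q.
  leading term p^2q: subtract (2)·f_1 from 2p^2q - pq^2 - 2p^2 - pq - q^2 + 2p - 2q → -pq^2 - 2p^2 + 2q^2 + p + 2q + 1
  leading term pq^2: no divisor's leading term divides it; move -pq^2 to the remainder.
  leading term p^2: no divisor's leading term divides it; move -2p^2 to the remainder.
  leading term q^2: no divisor's leading term divides it; move 2q^2 to the remainder.
  leading term p: no divisor's leading term divides it; move p to the remainder.
  leading term q: no divisor's leading term divides it; move 2q to the remainder.
  leading term 1: no divisor's leading term divides it; move 1 to the remainder.
  remainder -pq^2 - 2p^2 + 2q^2 + p + 2q + 1 ≠ 0; add g_3 = -pq^2 - 2p^2 + 2q^2 + p + 2q + 1 to the basis.

S(f_1,g_3): lcm = p^2q^2. S = -2p^3 - pq^2 + q^3 + p^2 - 2q^2 + p + 2q.
  leading term p^3: subtract (-1)·f_2 from -2p^3 - pq^2 + q^3 + p^2 - 2q^2 + p + 2q → -pq^2 + q^3 + p^2 - pq - 2q^2 - p - q - 1
  leading term pq^2: subtract (1)·g_3 from -pq^2 + q^3 + p^2 - pq - 2q^2 - p - q - 1 → q^3 - 2p^2 - pq + q^2 - 2p + 2q - 2
  leading term q^3: no divisor's leading term divides it; move q^3 to the remainder.
  leading term p^2: no divisor's leading term divides it; move -2p^2 to the remainder.
  leading term pq: no divisor's leading term divides it; move -pq to the remainder.
  leading term q^2: no divisor's leading term divides it; move q^2 to the remainder.
  leading term p: no divisor's leading term divides it; move -2p to the remainder.
  leading term q: no divisor's leading term divides it; move 2q to the remainder.
  leading term 1: no divisor's leading term divides it; move -2 to the remainder.
  remainder q^3 - 2p^2 - pq + q^2 - 2p + 2q - 2 ≠ 0; add g_4 = q^3 - 2p^2 - pq + q^2 - 2p + 2q - 2 to the basis.

The other S-polynomials (S(f_2,g_3), S(f_1,g_4), S(f_2,g_4), S(g_3,g_4)) all reduce to 0 modulo the current basis, so we have a Gröbner basis.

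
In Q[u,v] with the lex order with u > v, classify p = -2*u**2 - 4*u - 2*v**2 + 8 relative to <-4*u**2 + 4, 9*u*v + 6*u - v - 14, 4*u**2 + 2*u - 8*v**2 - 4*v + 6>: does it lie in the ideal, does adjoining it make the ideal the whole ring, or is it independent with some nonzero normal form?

First compute the reduced Gröbner basis of I by Buchberger's algorithm.
f_1 = -4*u**2 + 4, LT = u**2.
f_2 = 9*u*v + 6*u - v - 14, LT = u*v.
f_3 = 4*u**2 + 2*u - 8*v**2 - 4*v + 6, LT = u**2.

S(f_1,f_2): lcm = u**2*v. S = -2/3*u**2 + 1/9*u*v + 14/9*u - v.
  leading term u**2: subtract (1/6)·f_1 from -2/3*u**2 + 1/9*u*v + 14/9*u - v → 1/9*u*v + 14/9*u - v - 2/3
  leading term u*v: subtract (1/81)·f_2 from 1/9*u*v + 14/9*u - v - 2/3 → 40/27*u - 80/81*v - 40/81
  leading term u: no divisor's leading term divides it; move 40/27*u to the remainder.
  leading term v: no divisor's leading term divides it; move -80/81*v to the remainder.
  leading term 1: no divisor's leading term divides it; move -40/81 to the remainder.
  remainder 40/27*u - 80/81*v - 40/81 ≠ 0; add h_4 = 40/27*u - 80/81*v - 40/81 to the basis.

S(f_1,f_3): lcm = u**2. S = -1/2*u + 2*v**2 + v - 5/2.
  leading term u: subtract (-27/80)·h_4 from -1/2*u + 2*v**2 + v - 5/2 → 2*v**2 + 2/3*v - 8/3
  leading term v**2: no divisor's leading term divides it; move 2*v**2 to the remainder.
  leading term v: no divisor's leading term divides it; move 2/3*v to the remainder.
  leading term 1: no divisor's leading term divides it; move -8/3 to the remainder.
  remainder 2*v**2 + 2/3*v - 8/3 ≠ 0; add h_5 = 2*v**2 + 2/3*v - 8/3 to the basis.

S(f_2,f_3): lcm = u**2*v. S = 2/3*u**2 - 11/18*u*v - 14/9*u + 2*v**3 + v**2 - 3/2*v.
  leading term u**2: subtract (-1/6)·f_1 from 2/3*u**2 - 11/18*u*v - 14/9*u + 2*v**3 + v**2 - 3/2*v → -11/18*u*v - 14/9*u + 2*v**3 + v**2 - 3/2*v + 2/3
  leading term u*v: subtract (-11/162)·f_2 from -11/18*u*v - 14/9*u + 2*v**3 + v**2 - 3/2*v + 2/3 → -31/27*u + 2*v**3 + v**2 - 127/81*v - 23/81
  leading term u: subtract (-31/40)·h_4 from -31/27*u + 2*v**3 + v**2 - 127/81*v - 23/81 → 2*v**3 + v**2 - 7/3*v - 2/3
  leading term v**3: subtract (v)·h_5 from 2*v**3 + v**2 - 7/3*v - 2/3 → 1/3*v**2 + 1/3*v - 2/3
  leading term v**2: subtract (1/6)·h_5 from 1/3*v**2 + 1/3*v - 2/3 → 2/9*v - 2/9
  leading term v: no divisor's leading term divides it; move 2/9*v to the remainder.
  leading term 1: no divisor's leading term divides it; move -2/9 to the remainder.
  remainder 2/9*v - 2/9 ≠ 0; add h_6 = 2/9*v - 2/9 to the basis.

The other S-polynomials (S(f_1,h_4), S(f_2,h_4), S(f_3,h_4), S(f_1,h_5), S(f_2,h_5), S(f_3,h_5), S(h_4,h_5), S(f_1,h_6), S(f_2,h_6), S(f_3,h_6), S(h_4,h_6), S(h_5,h_6)) all reduce to 0 modulo the current basis, so we have a Gröbner basis.
Inter-reduce: drop elements whose leading term is divisible by another's, tail-reduce, and make monic.
Reduced Gröbner basis: {u - 1, v - 1}.
Label its elements g_1 = u - 1, g_2 = v - 1.

Reduce p = -2*u**2 - 4*u - 2*v**2 + 8 modulo G:
  leading term u**2: subtract (-2*u)·g_1 from -2*u**2 - 4*u - 2*v**2 + 8 → -6*u - 2*v**2 + 8
  leading term u: subtract (-6)·g_1 from -6*u - 2*v**2 + 8 → -2*v**2 + 2
  leading term v**2: subtract (-2*v)·g_2 from -2*v**2 + 2 → -2*v + 2
  leading term v: subtract (-2)·g_2 from -2*v + 2 → 0
  normal form = 0.
Since the normal form is 0, p ∈ I.

-2*u**2 - 4*u - 2*v**2 + 8 lies in I (it reduces to 0).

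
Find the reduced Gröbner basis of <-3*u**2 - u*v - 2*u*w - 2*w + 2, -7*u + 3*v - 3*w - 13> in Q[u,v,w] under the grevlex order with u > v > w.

G = {v**2 - 11/16*v*w - 5/16*w**2 - 325/48*v + 25/8*w + 409/48, u - 3/7*v + 3/7*w + 13/7}

f_1 = -3*u**2 - u*v - 2*u*w - 2*w + 2, LT = u**2.
f_2 = -7*u + 3*v - 3*w - 13, LT = u.

S(f_1,f_2): lcm = u**2. S = 16/21*u*v + 5/21*u*w - 13/7*u + 2/3*w - 2/3.
  reduce S modulo (f_1, f_2):
  remainder 16/49*v**2 - 11/49*v*w - 5/49*w**2 - 325/147*v + 50/49*w + 409/147 ≠ 0; add g_3 = 16/49*v**2 - 11/49*v*w - 5/49*w**2 - 325/147*v + 50/49*w + 409/147 to the basis.

The other S-polynomials (S(f_1,g_3), S(f_2,g_3)) all reduce to 0 modulo the current basis, so we have a Gröbner basis.
Inter-reduce: drop elements whose leading term is divisible by another's, tail-reduce, and make monic.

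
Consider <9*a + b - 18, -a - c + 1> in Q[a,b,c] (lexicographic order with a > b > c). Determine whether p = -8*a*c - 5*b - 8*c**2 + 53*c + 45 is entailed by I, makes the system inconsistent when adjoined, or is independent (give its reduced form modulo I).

-8*a*c - 5*b - 8*c**2 + 53*c + 45 lies in I (it reduces to 0).

First compute the reduced Gröbner basis of I by Buchberger's algorithm.
f_1 = 9*a + b - 18, LT = a.
f_2 = -a - c + 1, LT = a.

S(f_1,f_2): lcm = a. S = 1/9*b - c - 1.
  reduce S modulo (f_1, f_2):
  remainder 1/9*b - c - 1 ≠ 0; add h_3 = 1/9*b - c - 1 to the basis.

The other S-polynomials (S(f_1,h_3), S(f_2,h_3)) all reduce to 0 modulo the current basis, so we have a Gröbner basis.
Inter-reduce: drop elements whose leading term is divisible by another's, tail-reduce, and make monic.
Reduced Gröbner basis: {a + c - 1, b - 9*c - 9}.
Label its elements g_1 = a + c - 1, g_2 = b - 9*c - 9.

Reduce p = -8*a*c - 5*b - 8*c**2 + 53*c + 45 modulo G:
  leading term a*c: subtract (-8*c)·g_1 from -8*a*c - 5*b - 8*c**2 + 53*c + 45 → -5*b + 45*c + 45
  leading term b: subtract (-5)·g_2 from -5*b + 45*c + 45 → 0
  normal form = 0.
Since the normal form is 0, p ∈ I.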